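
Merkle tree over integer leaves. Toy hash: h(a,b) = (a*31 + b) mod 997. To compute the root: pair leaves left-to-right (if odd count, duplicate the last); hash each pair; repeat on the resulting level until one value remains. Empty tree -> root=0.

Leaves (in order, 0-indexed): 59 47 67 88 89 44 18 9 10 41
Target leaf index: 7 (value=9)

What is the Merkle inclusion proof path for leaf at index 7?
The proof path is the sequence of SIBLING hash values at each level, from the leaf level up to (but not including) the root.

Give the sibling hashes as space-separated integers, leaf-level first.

Answer: 18 809 501 504

Derivation:
L0 (leaves): [59, 47, 67, 88, 89, 44, 18, 9, 10, 41], target index=7
L1: h(59,47)=(59*31+47)%997=879 [pair 0] h(67,88)=(67*31+88)%997=171 [pair 1] h(89,44)=(89*31+44)%997=809 [pair 2] h(18,9)=(18*31+9)%997=567 [pair 3] h(10,41)=(10*31+41)%997=351 [pair 4] -> [879, 171, 809, 567, 351]
  Sibling for proof at L0: 18
L2: h(879,171)=(879*31+171)%997=501 [pair 0] h(809,567)=(809*31+567)%997=721 [pair 1] h(351,351)=(351*31+351)%997=265 [pair 2] -> [501, 721, 265]
  Sibling for proof at L1: 809
L3: h(501,721)=(501*31+721)%997=300 [pair 0] h(265,265)=(265*31+265)%997=504 [pair 1] -> [300, 504]
  Sibling for proof at L2: 501
L4: h(300,504)=(300*31+504)%997=831 [pair 0] -> [831]
  Sibling for proof at L3: 504
Root: 831
Proof path (sibling hashes from leaf to root): [18, 809, 501, 504]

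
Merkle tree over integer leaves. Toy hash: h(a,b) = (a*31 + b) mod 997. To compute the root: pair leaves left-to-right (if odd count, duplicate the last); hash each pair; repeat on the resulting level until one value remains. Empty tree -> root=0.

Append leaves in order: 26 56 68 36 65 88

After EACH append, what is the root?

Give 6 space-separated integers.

After append 26 (leaves=[26]):
  L0: [26]
  root=26
After append 56 (leaves=[26, 56]):
  L0: [26, 56]
  L1: h(26,56)=(26*31+56)%997=862 -> [862]
  root=862
After append 68 (leaves=[26, 56, 68]):
  L0: [26, 56, 68]
  L1: h(26,56)=(26*31+56)%997=862 h(68,68)=(68*31+68)%997=182 -> [862, 182]
  L2: h(862,182)=(862*31+182)%997=982 -> [982]
  root=982
After append 36 (leaves=[26, 56, 68, 36]):
  L0: [26, 56, 68, 36]
  L1: h(26,56)=(26*31+56)%997=862 h(68,36)=(68*31+36)%997=150 -> [862, 150]
  L2: h(862,150)=(862*31+150)%997=950 -> [950]
  root=950
After append 65 (leaves=[26, 56, 68, 36, 65]):
  L0: [26, 56, 68, 36, 65]
  L1: h(26,56)=(26*31+56)%997=862 h(68,36)=(68*31+36)%997=150 h(65,65)=(65*31+65)%997=86 -> [862, 150, 86]
  L2: h(862,150)=(862*31+150)%997=950 h(86,86)=(86*31+86)%997=758 -> [950, 758]
  L3: h(950,758)=(950*31+758)%997=298 -> [298]
  root=298
After append 88 (leaves=[26, 56, 68, 36, 65, 88]):
  L0: [26, 56, 68, 36, 65, 88]
  L1: h(26,56)=(26*31+56)%997=862 h(68,36)=(68*31+36)%997=150 h(65,88)=(65*31+88)%997=109 -> [862, 150, 109]
  L2: h(862,150)=(862*31+150)%997=950 h(109,109)=(109*31+109)%997=497 -> [950, 497]
  L3: h(950,497)=(950*31+497)%997=37 -> [37]
  root=37

Answer: 26 862 982 950 298 37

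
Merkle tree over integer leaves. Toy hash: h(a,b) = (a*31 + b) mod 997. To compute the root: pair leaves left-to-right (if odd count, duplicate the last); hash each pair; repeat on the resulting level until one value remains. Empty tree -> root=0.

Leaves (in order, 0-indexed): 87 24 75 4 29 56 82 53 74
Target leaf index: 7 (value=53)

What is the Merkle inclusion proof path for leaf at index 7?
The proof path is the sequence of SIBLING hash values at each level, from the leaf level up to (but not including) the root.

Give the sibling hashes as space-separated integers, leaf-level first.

L0 (leaves): [87, 24, 75, 4, 29, 56, 82, 53, 74], target index=7
L1: h(87,24)=(87*31+24)%997=727 [pair 0] h(75,4)=(75*31+4)%997=335 [pair 1] h(29,56)=(29*31+56)%997=955 [pair 2] h(82,53)=(82*31+53)%997=601 [pair 3] h(74,74)=(74*31+74)%997=374 [pair 4] -> [727, 335, 955, 601, 374]
  Sibling for proof at L0: 82
L2: h(727,335)=(727*31+335)%997=938 [pair 0] h(955,601)=(955*31+601)%997=296 [pair 1] h(374,374)=(374*31+374)%997=4 [pair 2] -> [938, 296, 4]
  Sibling for proof at L1: 955
L3: h(938,296)=(938*31+296)%997=461 [pair 0] h(4,4)=(4*31+4)%997=128 [pair 1] -> [461, 128]
  Sibling for proof at L2: 938
L4: h(461,128)=(461*31+128)%997=461 [pair 0] -> [461]
  Sibling for proof at L3: 128
Root: 461
Proof path (sibling hashes from leaf to root): [82, 955, 938, 128]

Answer: 82 955 938 128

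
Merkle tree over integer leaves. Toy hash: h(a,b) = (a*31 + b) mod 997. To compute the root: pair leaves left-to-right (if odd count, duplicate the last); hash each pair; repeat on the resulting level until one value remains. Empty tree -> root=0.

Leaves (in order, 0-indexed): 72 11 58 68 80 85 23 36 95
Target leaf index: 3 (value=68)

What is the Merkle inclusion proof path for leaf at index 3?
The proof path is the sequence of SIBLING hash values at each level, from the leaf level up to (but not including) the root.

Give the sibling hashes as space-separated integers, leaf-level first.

Answer: 58 249 504 326

Derivation:
L0 (leaves): [72, 11, 58, 68, 80, 85, 23, 36, 95], target index=3
L1: h(72,11)=(72*31+11)%997=249 [pair 0] h(58,68)=(58*31+68)%997=869 [pair 1] h(80,85)=(80*31+85)%997=571 [pair 2] h(23,36)=(23*31+36)%997=749 [pair 3] h(95,95)=(95*31+95)%997=49 [pair 4] -> [249, 869, 571, 749, 49]
  Sibling for proof at L0: 58
L2: h(249,869)=(249*31+869)%997=612 [pair 0] h(571,749)=(571*31+749)%997=504 [pair 1] h(49,49)=(49*31+49)%997=571 [pair 2] -> [612, 504, 571]
  Sibling for proof at L1: 249
L3: h(612,504)=(612*31+504)%997=533 [pair 0] h(571,571)=(571*31+571)%997=326 [pair 1] -> [533, 326]
  Sibling for proof at L2: 504
L4: h(533,326)=(533*31+326)%997=897 [pair 0] -> [897]
  Sibling for proof at L3: 326
Root: 897
Proof path (sibling hashes from leaf to root): [58, 249, 504, 326]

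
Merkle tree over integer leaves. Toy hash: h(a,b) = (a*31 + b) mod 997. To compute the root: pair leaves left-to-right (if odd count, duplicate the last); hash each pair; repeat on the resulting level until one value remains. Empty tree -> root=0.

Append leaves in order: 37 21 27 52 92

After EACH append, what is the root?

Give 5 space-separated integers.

After append 37 (leaves=[37]):
  L0: [37]
  root=37
After append 21 (leaves=[37, 21]):
  L0: [37, 21]
  L1: h(37,21)=(37*31+21)%997=171 -> [171]
  root=171
After append 27 (leaves=[37, 21, 27]):
  L0: [37, 21, 27]
  L1: h(37,21)=(37*31+21)%997=171 h(27,27)=(27*31+27)%997=864 -> [171, 864]
  L2: h(171,864)=(171*31+864)%997=183 -> [183]
  root=183
After append 52 (leaves=[37, 21, 27, 52]):
  L0: [37, 21, 27, 52]
  L1: h(37,21)=(37*31+21)%997=171 h(27,52)=(27*31+52)%997=889 -> [171, 889]
  L2: h(171,889)=(171*31+889)%997=208 -> [208]
  root=208
After append 92 (leaves=[37, 21, 27, 52, 92]):
  L0: [37, 21, 27, 52, 92]
  L1: h(37,21)=(37*31+21)%997=171 h(27,52)=(27*31+52)%997=889 h(92,92)=(92*31+92)%997=950 -> [171, 889, 950]
  L2: h(171,889)=(171*31+889)%997=208 h(950,950)=(950*31+950)%997=490 -> [208, 490]
  L3: h(208,490)=(208*31+490)%997=956 -> [956]
  root=956

Answer: 37 171 183 208 956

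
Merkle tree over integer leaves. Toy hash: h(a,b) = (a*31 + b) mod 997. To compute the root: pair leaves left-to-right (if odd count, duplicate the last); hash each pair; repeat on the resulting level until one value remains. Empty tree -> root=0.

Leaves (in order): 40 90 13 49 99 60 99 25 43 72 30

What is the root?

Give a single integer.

L0: [40, 90, 13, 49, 99, 60, 99, 25, 43, 72, 30]
L1: h(40,90)=(40*31+90)%997=333 h(13,49)=(13*31+49)%997=452 h(99,60)=(99*31+60)%997=138 h(99,25)=(99*31+25)%997=103 h(43,72)=(43*31+72)%997=408 h(30,30)=(30*31+30)%997=960 -> [333, 452, 138, 103, 408, 960]
L2: h(333,452)=(333*31+452)%997=805 h(138,103)=(138*31+103)%997=393 h(408,960)=(408*31+960)%997=647 -> [805, 393, 647]
L3: h(805,393)=(805*31+393)%997=423 h(647,647)=(647*31+647)%997=764 -> [423, 764]
L4: h(423,764)=(423*31+764)%997=916 -> [916]

Answer: 916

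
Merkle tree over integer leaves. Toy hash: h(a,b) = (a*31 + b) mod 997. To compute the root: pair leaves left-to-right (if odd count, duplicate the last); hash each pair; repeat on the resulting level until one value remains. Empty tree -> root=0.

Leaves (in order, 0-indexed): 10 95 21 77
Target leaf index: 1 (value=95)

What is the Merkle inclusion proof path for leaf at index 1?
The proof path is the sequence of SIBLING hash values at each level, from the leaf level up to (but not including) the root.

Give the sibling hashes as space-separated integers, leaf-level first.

Answer: 10 728

Derivation:
L0 (leaves): [10, 95, 21, 77], target index=1
L1: h(10,95)=(10*31+95)%997=405 [pair 0] h(21,77)=(21*31+77)%997=728 [pair 1] -> [405, 728]
  Sibling for proof at L0: 10
L2: h(405,728)=(405*31+728)%997=322 [pair 0] -> [322]
  Sibling for proof at L1: 728
Root: 322
Proof path (sibling hashes from leaf to root): [10, 728]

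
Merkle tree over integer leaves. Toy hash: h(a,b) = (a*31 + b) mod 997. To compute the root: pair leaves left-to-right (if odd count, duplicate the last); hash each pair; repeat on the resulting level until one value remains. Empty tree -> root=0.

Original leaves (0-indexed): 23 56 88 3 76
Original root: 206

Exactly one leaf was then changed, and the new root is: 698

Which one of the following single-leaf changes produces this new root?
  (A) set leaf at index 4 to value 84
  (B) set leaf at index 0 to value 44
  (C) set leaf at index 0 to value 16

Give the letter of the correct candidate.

Original leaves: [23, 56, 88, 3, 76]
Target new root: 698
Try each candidate change and compute the resulting root:
Candidate A: set leaf[4] = 84 -> leaves = [23, 56, 88, 3, 84]
  L0: [23, 56, 88, 3, 84]
  L1: h(23,56)=(23*31+56)%997=769 h(88,3)=(88*31+3)%997=737 h(84,84)=(84*31+84)%997=694 -> [769, 737, 694]
  L2: h(769,737)=(769*31+737)%997=648 h(694,694)=(694*31+694)%997=274 -> [648, 274]
  L3: h(648,274)=(648*31+274)%997=422 -> [422]
  root = 422 != target 698
Candidate B: set leaf[0] = 44 -> leaves = [44, 56, 88, 3, 76]
  L0: [44, 56, 88, 3, 76]
  L1: h(44,56)=(44*31+56)%997=423 h(88,3)=(88*31+3)%997=737 h(76,76)=(76*31+76)%997=438 -> [423, 737, 438]
  L2: h(423,737)=(423*31+737)%997=889 h(438,438)=(438*31+438)%997=58 -> [889, 58]
  L3: h(889,58)=(889*31+58)%997=698 -> [698]
  root = 698 == target 698  ** MATCH **
Candidate C: set leaf[0] = 16 -> leaves = [16, 56, 88, 3, 76]
  L0: [16, 56, 88, 3, 76]
  L1: h(16,56)=(16*31+56)%997=552 h(88,3)=(88*31+3)%997=737 h(76,76)=(76*31+76)%997=438 -> [552, 737, 438]
  L2: h(552,737)=(552*31+737)%997=900 h(438,438)=(438*31+438)%997=58 -> [900, 58]
  L3: h(900,58)=(900*31+58)%997=42 -> [42]
  root = 42 != target 698
Candidate B produces the target root.

Answer: B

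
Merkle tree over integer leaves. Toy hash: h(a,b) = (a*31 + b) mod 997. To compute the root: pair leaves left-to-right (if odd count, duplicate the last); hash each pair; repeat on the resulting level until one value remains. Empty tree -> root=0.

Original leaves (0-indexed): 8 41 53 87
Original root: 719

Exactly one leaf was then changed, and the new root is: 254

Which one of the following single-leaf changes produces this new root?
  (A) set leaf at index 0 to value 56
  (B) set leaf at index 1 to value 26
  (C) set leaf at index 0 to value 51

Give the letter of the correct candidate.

Answer: B

Derivation:
Original leaves: [8, 41, 53, 87]
Target new root: 254
Try each candidate change and compute the resulting root:
Candidate A: set leaf[0] = 56 -> leaves = [56, 41, 53, 87]
  L0: [56, 41, 53, 87]
  L1: h(56,41)=(56*31+41)%997=780 h(53,87)=(53*31+87)%997=733 -> [780, 733]
  L2: h(780,733)=(780*31+733)%997=985 -> [985]
  root = 985 != target 254
Candidate B: set leaf[1] = 26 -> leaves = [8, 26, 53, 87]
  L0: [8, 26, 53, 87]
  L1: h(8,26)=(8*31+26)%997=274 h(53,87)=(53*31+87)%997=733 -> [274, 733]
  L2: h(274,733)=(274*31+733)%997=254 -> [254]
  root = 254 == target 254  ** MATCH **
Candidate C: set leaf[0] = 51 -> leaves = [51, 41, 53, 87]
  L0: [51, 41, 53, 87]
  L1: h(51,41)=(51*31+41)%997=625 h(53,87)=(53*31+87)%997=733 -> [625, 733]
  L2: h(625,733)=(625*31+733)%997=168 -> [168]
  root = 168 != target 254
Candidate B produces the target root.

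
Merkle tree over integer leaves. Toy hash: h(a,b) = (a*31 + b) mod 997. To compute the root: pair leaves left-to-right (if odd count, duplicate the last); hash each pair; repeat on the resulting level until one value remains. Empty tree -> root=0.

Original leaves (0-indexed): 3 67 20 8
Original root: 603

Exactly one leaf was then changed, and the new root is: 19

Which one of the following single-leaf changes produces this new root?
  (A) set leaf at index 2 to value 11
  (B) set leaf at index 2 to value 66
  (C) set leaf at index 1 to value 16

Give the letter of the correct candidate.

Answer: C

Derivation:
Original leaves: [3, 67, 20, 8]
Target new root: 19
Try each candidate change and compute the resulting root:
Candidate A: set leaf[2] = 11 -> leaves = [3, 67, 11, 8]
  L0: [3, 67, 11, 8]
  L1: h(3,67)=(3*31+67)%997=160 h(11,8)=(11*31+8)%997=349 -> [160, 349]
  L2: h(160,349)=(160*31+349)%997=324 -> [324]
  root = 324 != target 19
Candidate B: set leaf[2] = 66 -> leaves = [3, 67, 66, 8]
  L0: [3, 67, 66, 8]
  L1: h(3,67)=(3*31+67)%997=160 h(66,8)=(66*31+8)%997=60 -> [160, 60]
  L2: h(160,60)=(160*31+60)%997=35 -> [35]
  root = 35 != target 19
Candidate C: set leaf[1] = 16 -> leaves = [3, 16, 20, 8]
  L0: [3, 16, 20, 8]
  L1: h(3,16)=(3*31+16)%997=109 h(20,8)=(20*31+8)%997=628 -> [109, 628]
  L2: h(109,628)=(109*31+628)%997=19 -> [19]
  root = 19 == target 19  ** MATCH **
Candidate C produces the target root.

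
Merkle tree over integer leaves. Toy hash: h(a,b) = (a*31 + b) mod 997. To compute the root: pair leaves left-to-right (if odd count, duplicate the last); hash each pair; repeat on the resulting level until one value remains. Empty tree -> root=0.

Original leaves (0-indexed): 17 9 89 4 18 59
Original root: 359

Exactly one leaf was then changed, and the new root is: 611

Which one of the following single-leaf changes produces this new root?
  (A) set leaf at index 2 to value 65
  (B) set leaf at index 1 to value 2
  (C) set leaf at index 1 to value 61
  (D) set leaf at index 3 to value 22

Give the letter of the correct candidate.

Original leaves: [17, 9, 89, 4, 18, 59]
Target new root: 611
Try each candidate change and compute the resulting root:
Candidate A: set leaf[2] = 65 -> leaves = [17, 9, 65, 4, 18, 59]
  L0: [17, 9, 65, 4, 18, 59]
  L1: h(17,9)=(17*31+9)%997=536 h(65,4)=(65*31+4)%997=25 h(18,59)=(18*31+59)%997=617 -> [536, 25, 617]
  L2: h(536,25)=(536*31+25)%997=689 h(617,617)=(617*31+617)%997=801 -> [689, 801]
  L3: h(689,801)=(689*31+801)%997=226 -> [226]
  root = 226 != target 611
Candidate B: set leaf[1] = 2 -> leaves = [17, 2, 89, 4, 18, 59]
  L0: [17, 2, 89, 4, 18, 59]
  L1: h(17,2)=(17*31+2)%997=529 h(89,4)=(89*31+4)%997=769 h(18,59)=(18*31+59)%997=617 -> [529, 769, 617]
  L2: h(529,769)=(529*31+769)%997=219 h(617,617)=(617*31+617)%997=801 -> [219, 801]
  L3: h(219,801)=(219*31+801)%997=611 -> [611]
  root = 611 == target 611  ** MATCH **
Candidate C: set leaf[1] = 61 -> leaves = [17, 61, 89, 4, 18, 59]
  L0: [17, 61, 89, 4, 18, 59]
  L1: h(17,61)=(17*31+61)%997=588 h(89,4)=(89*31+4)%997=769 h(18,59)=(18*31+59)%997=617 -> [588, 769, 617]
  L2: h(588,769)=(588*31+769)%997=54 h(617,617)=(617*31+617)%997=801 -> [54, 801]
  L3: h(54,801)=(54*31+801)%997=481 -> [481]
  root = 481 != target 611
Candidate D: set leaf[3] = 22 -> leaves = [17, 9, 89, 22, 18, 59]
  L0: [17, 9, 89, 22, 18, 59]
  L1: h(17,9)=(17*31+9)%997=536 h(89,22)=(89*31+22)%997=787 h(18,59)=(18*31+59)%997=617 -> [536, 787, 617]
  L2: h(536,787)=(536*31+787)%997=454 h(617,617)=(617*31+617)%997=801 -> [454, 801]
  L3: h(454,801)=(454*31+801)%997=917 -> [917]
  root = 917 != target 611
Candidate B produces the target root.

Answer: B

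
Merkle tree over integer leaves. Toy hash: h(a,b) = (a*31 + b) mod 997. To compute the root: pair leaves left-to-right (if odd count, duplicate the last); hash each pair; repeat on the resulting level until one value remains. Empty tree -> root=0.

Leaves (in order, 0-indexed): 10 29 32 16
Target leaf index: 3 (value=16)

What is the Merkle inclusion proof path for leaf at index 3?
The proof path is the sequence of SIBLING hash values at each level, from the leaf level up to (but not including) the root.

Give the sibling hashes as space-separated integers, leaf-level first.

L0 (leaves): [10, 29, 32, 16], target index=3
L1: h(10,29)=(10*31+29)%997=339 [pair 0] h(32,16)=(32*31+16)%997=11 [pair 1] -> [339, 11]
  Sibling for proof at L0: 32
L2: h(339,11)=(339*31+11)%997=550 [pair 0] -> [550]
  Sibling for proof at L1: 339
Root: 550
Proof path (sibling hashes from leaf to root): [32, 339]

Answer: 32 339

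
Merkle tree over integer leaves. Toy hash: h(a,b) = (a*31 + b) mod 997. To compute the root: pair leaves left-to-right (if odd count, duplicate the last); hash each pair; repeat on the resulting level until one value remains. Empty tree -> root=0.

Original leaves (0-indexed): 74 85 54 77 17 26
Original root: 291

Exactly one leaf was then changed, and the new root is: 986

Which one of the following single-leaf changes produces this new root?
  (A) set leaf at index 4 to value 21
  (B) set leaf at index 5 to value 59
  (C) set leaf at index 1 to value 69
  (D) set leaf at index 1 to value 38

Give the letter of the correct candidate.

Answer: D

Derivation:
Original leaves: [74, 85, 54, 77, 17, 26]
Target new root: 986
Try each candidate change and compute the resulting root:
Candidate A: set leaf[4] = 21 -> leaves = [74, 85, 54, 77, 21, 26]
  L0: [74, 85, 54, 77, 21, 26]
  L1: h(74,85)=(74*31+85)%997=385 h(54,77)=(54*31+77)%997=754 h(21,26)=(21*31+26)%997=677 -> [385, 754, 677]
  L2: h(385,754)=(385*31+754)%997=725 h(677,677)=(677*31+677)%997=727 -> [725, 727]
  L3: h(725,727)=(725*31+727)%997=271 -> [271]
  root = 271 != target 986
Candidate B: set leaf[5] = 59 -> leaves = [74, 85, 54, 77, 17, 59]
  L0: [74, 85, 54, 77, 17, 59]
  L1: h(74,85)=(74*31+85)%997=385 h(54,77)=(54*31+77)%997=754 h(17,59)=(17*31+59)%997=586 -> [385, 754, 586]
  L2: h(385,754)=(385*31+754)%997=725 h(586,586)=(586*31+586)%997=806 -> [725, 806]
  L3: h(725,806)=(725*31+806)%997=350 -> [350]
  root = 350 != target 986
Candidate C: set leaf[1] = 69 -> leaves = [74, 69, 54, 77, 17, 26]
  L0: [74, 69, 54, 77, 17, 26]
  L1: h(74,69)=(74*31+69)%997=369 h(54,77)=(54*31+77)%997=754 h(17,26)=(17*31+26)%997=553 -> [369, 754, 553]
  L2: h(369,754)=(369*31+754)%997=229 h(553,553)=(553*31+553)%997=747 -> [229, 747]
  L3: h(229,747)=(229*31+747)%997=867 -> [867]
  root = 867 != target 986
Candidate D: set leaf[1] = 38 -> leaves = [74, 38, 54, 77, 17, 26]
  L0: [74, 38, 54, 77, 17, 26]
  L1: h(74,38)=(74*31+38)%997=338 h(54,77)=(54*31+77)%997=754 h(17,26)=(17*31+26)%997=553 -> [338, 754, 553]
  L2: h(338,754)=(338*31+754)%997=265 h(553,553)=(553*31+553)%997=747 -> [265, 747]
  L3: h(265,747)=(265*31+747)%997=986 -> [986]
  root = 986 == target 986  ** MATCH **
Candidate D produces the target root.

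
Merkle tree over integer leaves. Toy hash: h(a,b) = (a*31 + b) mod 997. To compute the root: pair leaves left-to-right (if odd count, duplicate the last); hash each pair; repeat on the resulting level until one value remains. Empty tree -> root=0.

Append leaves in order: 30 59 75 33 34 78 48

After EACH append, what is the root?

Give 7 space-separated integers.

After append 30 (leaves=[30]):
  L0: [30]
  root=30
After append 59 (leaves=[30, 59]):
  L0: [30, 59]
  L1: h(30,59)=(30*31+59)%997=989 -> [989]
  root=989
After append 75 (leaves=[30, 59, 75]):
  L0: [30, 59, 75]
  L1: h(30,59)=(30*31+59)%997=989 h(75,75)=(75*31+75)%997=406 -> [989, 406]
  L2: h(989,406)=(989*31+406)%997=158 -> [158]
  root=158
After append 33 (leaves=[30, 59, 75, 33]):
  L0: [30, 59, 75, 33]
  L1: h(30,59)=(30*31+59)%997=989 h(75,33)=(75*31+33)%997=364 -> [989, 364]
  L2: h(989,364)=(989*31+364)%997=116 -> [116]
  root=116
After append 34 (leaves=[30, 59, 75, 33, 34]):
  L0: [30, 59, 75, 33, 34]
  L1: h(30,59)=(30*31+59)%997=989 h(75,33)=(75*31+33)%997=364 h(34,34)=(34*31+34)%997=91 -> [989, 364, 91]
  L2: h(989,364)=(989*31+364)%997=116 h(91,91)=(91*31+91)%997=918 -> [116, 918]
  L3: h(116,918)=(116*31+918)%997=526 -> [526]
  root=526
After append 78 (leaves=[30, 59, 75, 33, 34, 78]):
  L0: [30, 59, 75, 33, 34, 78]
  L1: h(30,59)=(30*31+59)%997=989 h(75,33)=(75*31+33)%997=364 h(34,78)=(34*31+78)%997=135 -> [989, 364, 135]
  L2: h(989,364)=(989*31+364)%997=116 h(135,135)=(135*31+135)%997=332 -> [116, 332]
  L3: h(116,332)=(116*31+332)%997=937 -> [937]
  root=937
After append 48 (leaves=[30, 59, 75, 33, 34, 78, 48]):
  L0: [30, 59, 75, 33, 34, 78, 48]
  L1: h(30,59)=(30*31+59)%997=989 h(75,33)=(75*31+33)%997=364 h(34,78)=(34*31+78)%997=135 h(48,48)=(48*31+48)%997=539 -> [989, 364, 135, 539]
  L2: h(989,364)=(989*31+364)%997=116 h(135,539)=(135*31+539)%997=736 -> [116, 736]
  L3: h(116,736)=(116*31+736)%997=344 -> [344]
  root=344

Answer: 30 989 158 116 526 937 344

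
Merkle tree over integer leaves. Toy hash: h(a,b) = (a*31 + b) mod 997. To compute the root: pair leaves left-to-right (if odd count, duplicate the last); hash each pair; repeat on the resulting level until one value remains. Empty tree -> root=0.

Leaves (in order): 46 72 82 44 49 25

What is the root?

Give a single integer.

Answer: 871

Derivation:
L0: [46, 72, 82, 44, 49, 25]
L1: h(46,72)=(46*31+72)%997=501 h(82,44)=(82*31+44)%997=592 h(49,25)=(49*31+25)%997=547 -> [501, 592, 547]
L2: h(501,592)=(501*31+592)%997=171 h(547,547)=(547*31+547)%997=555 -> [171, 555]
L3: h(171,555)=(171*31+555)%997=871 -> [871]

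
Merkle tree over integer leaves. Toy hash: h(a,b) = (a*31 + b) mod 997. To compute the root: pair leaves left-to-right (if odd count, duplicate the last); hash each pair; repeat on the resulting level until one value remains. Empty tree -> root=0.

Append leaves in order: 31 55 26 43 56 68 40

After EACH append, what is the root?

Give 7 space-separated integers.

After append 31 (leaves=[31]):
  L0: [31]
  root=31
After append 55 (leaves=[31, 55]):
  L0: [31, 55]
  L1: h(31,55)=(31*31+55)%997=19 -> [19]
  root=19
After append 26 (leaves=[31, 55, 26]):
  L0: [31, 55, 26]
  L1: h(31,55)=(31*31+55)%997=19 h(26,26)=(26*31+26)%997=832 -> [19, 832]
  L2: h(19,832)=(19*31+832)%997=424 -> [424]
  root=424
After append 43 (leaves=[31, 55, 26, 43]):
  L0: [31, 55, 26, 43]
  L1: h(31,55)=(31*31+55)%997=19 h(26,43)=(26*31+43)%997=849 -> [19, 849]
  L2: h(19,849)=(19*31+849)%997=441 -> [441]
  root=441
After append 56 (leaves=[31, 55, 26, 43, 56]):
  L0: [31, 55, 26, 43, 56]
  L1: h(31,55)=(31*31+55)%997=19 h(26,43)=(26*31+43)%997=849 h(56,56)=(56*31+56)%997=795 -> [19, 849, 795]
  L2: h(19,849)=(19*31+849)%997=441 h(795,795)=(795*31+795)%997=515 -> [441, 515]
  L3: h(441,515)=(441*31+515)%997=228 -> [228]
  root=228
After append 68 (leaves=[31, 55, 26, 43, 56, 68]):
  L0: [31, 55, 26, 43, 56, 68]
  L1: h(31,55)=(31*31+55)%997=19 h(26,43)=(26*31+43)%997=849 h(56,68)=(56*31+68)%997=807 -> [19, 849, 807]
  L2: h(19,849)=(19*31+849)%997=441 h(807,807)=(807*31+807)%997=899 -> [441, 899]
  L3: h(441,899)=(441*31+899)%997=612 -> [612]
  root=612
After append 40 (leaves=[31, 55, 26, 43, 56, 68, 40]):
  L0: [31, 55, 26, 43, 56, 68, 40]
  L1: h(31,55)=(31*31+55)%997=19 h(26,43)=(26*31+43)%997=849 h(56,68)=(56*31+68)%997=807 h(40,40)=(40*31+40)%997=283 -> [19, 849, 807, 283]
  L2: h(19,849)=(19*31+849)%997=441 h(807,283)=(807*31+283)%997=375 -> [441, 375]
  L3: h(441,375)=(441*31+375)%997=88 -> [88]
  root=88

Answer: 31 19 424 441 228 612 88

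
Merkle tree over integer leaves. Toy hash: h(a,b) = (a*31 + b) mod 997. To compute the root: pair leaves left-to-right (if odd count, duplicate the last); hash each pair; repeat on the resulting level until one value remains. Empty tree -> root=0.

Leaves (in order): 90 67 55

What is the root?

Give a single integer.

Answer: 597

Derivation:
L0: [90, 67, 55]
L1: h(90,67)=(90*31+67)%997=863 h(55,55)=(55*31+55)%997=763 -> [863, 763]
L2: h(863,763)=(863*31+763)%997=597 -> [597]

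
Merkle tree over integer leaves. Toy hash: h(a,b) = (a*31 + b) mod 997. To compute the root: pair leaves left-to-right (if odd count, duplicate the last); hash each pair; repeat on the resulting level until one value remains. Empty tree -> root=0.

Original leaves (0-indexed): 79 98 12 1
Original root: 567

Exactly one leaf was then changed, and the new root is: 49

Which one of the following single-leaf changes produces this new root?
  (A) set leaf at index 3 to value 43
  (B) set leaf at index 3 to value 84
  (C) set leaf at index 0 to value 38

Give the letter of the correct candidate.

Answer: C

Derivation:
Original leaves: [79, 98, 12, 1]
Target new root: 49
Try each candidate change and compute the resulting root:
Candidate A: set leaf[3] = 43 -> leaves = [79, 98, 12, 43]
  L0: [79, 98, 12, 43]
  L1: h(79,98)=(79*31+98)%997=553 h(12,43)=(12*31+43)%997=415 -> [553, 415]
  L2: h(553,415)=(553*31+415)%997=609 -> [609]
  root = 609 != target 49
Candidate B: set leaf[3] = 84 -> leaves = [79, 98, 12, 84]
  L0: [79, 98, 12, 84]
  L1: h(79,98)=(79*31+98)%997=553 h(12,84)=(12*31+84)%997=456 -> [553, 456]
  L2: h(553,456)=(553*31+456)%997=650 -> [650]
  root = 650 != target 49
Candidate C: set leaf[0] = 38 -> leaves = [38, 98, 12, 1]
  L0: [38, 98, 12, 1]
  L1: h(38,98)=(38*31+98)%997=279 h(12,1)=(12*31+1)%997=373 -> [279, 373]
  L2: h(279,373)=(279*31+373)%997=49 -> [49]
  root = 49 == target 49  ** MATCH **
Candidate C produces the target root.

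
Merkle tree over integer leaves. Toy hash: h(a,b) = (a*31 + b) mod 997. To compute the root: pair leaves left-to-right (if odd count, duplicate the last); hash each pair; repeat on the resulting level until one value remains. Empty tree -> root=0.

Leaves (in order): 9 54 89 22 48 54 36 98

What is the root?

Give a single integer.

Answer: 608

Derivation:
L0: [9, 54, 89, 22, 48, 54, 36, 98]
L1: h(9,54)=(9*31+54)%997=333 h(89,22)=(89*31+22)%997=787 h(48,54)=(48*31+54)%997=545 h(36,98)=(36*31+98)%997=217 -> [333, 787, 545, 217]
L2: h(333,787)=(333*31+787)%997=143 h(545,217)=(545*31+217)%997=163 -> [143, 163]
L3: h(143,163)=(143*31+163)%997=608 -> [608]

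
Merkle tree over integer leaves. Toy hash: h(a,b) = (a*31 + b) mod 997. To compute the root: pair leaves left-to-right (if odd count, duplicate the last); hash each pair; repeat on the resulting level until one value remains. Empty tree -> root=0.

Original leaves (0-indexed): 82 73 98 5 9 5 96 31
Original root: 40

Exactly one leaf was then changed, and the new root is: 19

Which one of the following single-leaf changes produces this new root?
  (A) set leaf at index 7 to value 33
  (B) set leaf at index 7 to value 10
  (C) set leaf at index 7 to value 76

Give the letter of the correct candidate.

Answer: B

Derivation:
Original leaves: [82, 73, 98, 5, 9, 5, 96, 31]
Target new root: 19
Try each candidate change and compute the resulting root:
Candidate A: set leaf[7] = 33 -> leaves = [82, 73, 98, 5, 9, 5, 96, 33]
  L0: [82, 73, 98, 5, 9, 5, 96, 33]
  L1: h(82,73)=(82*31+73)%997=621 h(98,5)=(98*31+5)%997=52 h(9,5)=(9*31+5)%997=284 h(96,33)=(96*31+33)%997=18 -> [621, 52, 284, 18]
  L2: h(621,52)=(621*31+52)%997=360 h(284,18)=(284*31+18)%997=846 -> [360, 846]
  L3: h(360,846)=(360*31+846)%997=42 -> [42]
  root = 42 != target 19
Candidate B: set leaf[7] = 10 -> leaves = [82, 73, 98, 5, 9, 5, 96, 10]
  L0: [82, 73, 98, 5, 9, 5, 96, 10]
  L1: h(82,73)=(82*31+73)%997=621 h(98,5)=(98*31+5)%997=52 h(9,5)=(9*31+5)%997=284 h(96,10)=(96*31+10)%997=992 -> [621, 52, 284, 992]
  L2: h(621,52)=(621*31+52)%997=360 h(284,992)=(284*31+992)%997=823 -> [360, 823]
  L3: h(360,823)=(360*31+823)%997=19 -> [19]
  root = 19 == target 19  ** MATCH **
Candidate C: set leaf[7] = 76 -> leaves = [82, 73, 98, 5, 9, 5, 96, 76]
  L0: [82, 73, 98, 5, 9, 5, 96, 76]
  L1: h(82,73)=(82*31+73)%997=621 h(98,5)=(98*31+5)%997=52 h(9,5)=(9*31+5)%997=284 h(96,76)=(96*31+76)%997=61 -> [621, 52, 284, 61]
  L2: h(621,52)=(621*31+52)%997=360 h(284,61)=(284*31+61)%997=889 -> [360, 889]
  L3: h(360,889)=(360*31+889)%997=85 -> [85]
  root = 85 != target 19
Candidate B produces the target root.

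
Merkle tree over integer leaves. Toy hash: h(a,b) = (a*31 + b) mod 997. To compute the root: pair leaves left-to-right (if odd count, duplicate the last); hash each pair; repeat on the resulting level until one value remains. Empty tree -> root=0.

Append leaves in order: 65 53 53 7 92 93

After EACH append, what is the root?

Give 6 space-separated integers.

After append 65 (leaves=[65]):
  L0: [65]
  root=65
After append 53 (leaves=[65, 53]):
  L0: [65, 53]
  L1: h(65,53)=(65*31+53)%997=74 -> [74]
  root=74
After append 53 (leaves=[65, 53, 53]):
  L0: [65, 53, 53]
  L1: h(65,53)=(65*31+53)%997=74 h(53,53)=(53*31+53)%997=699 -> [74, 699]
  L2: h(74,699)=(74*31+699)%997=2 -> [2]
  root=2
After append 7 (leaves=[65, 53, 53, 7]):
  L0: [65, 53, 53, 7]
  L1: h(65,53)=(65*31+53)%997=74 h(53,7)=(53*31+7)%997=653 -> [74, 653]
  L2: h(74,653)=(74*31+653)%997=953 -> [953]
  root=953
After append 92 (leaves=[65, 53, 53, 7, 92]):
  L0: [65, 53, 53, 7, 92]
  L1: h(65,53)=(65*31+53)%997=74 h(53,7)=(53*31+7)%997=653 h(92,92)=(92*31+92)%997=950 -> [74, 653, 950]
  L2: h(74,653)=(74*31+653)%997=953 h(950,950)=(950*31+950)%997=490 -> [953, 490]
  L3: h(953,490)=(953*31+490)%997=123 -> [123]
  root=123
After append 93 (leaves=[65, 53, 53, 7, 92, 93]):
  L0: [65, 53, 53, 7, 92, 93]
  L1: h(65,53)=(65*31+53)%997=74 h(53,7)=(53*31+7)%997=653 h(92,93)=(92*31+93)%997=951 -> [74, 653, 951]
  L2: h(74,653)=(74*31+653)%997=953 h(951,951)=(951*31+951)%997=522 -> [953, 522]
  L3: h(953,522)=(953*31+522)%997=155 -> [155]
  root=155

Answer: 65 74 2 953 123 155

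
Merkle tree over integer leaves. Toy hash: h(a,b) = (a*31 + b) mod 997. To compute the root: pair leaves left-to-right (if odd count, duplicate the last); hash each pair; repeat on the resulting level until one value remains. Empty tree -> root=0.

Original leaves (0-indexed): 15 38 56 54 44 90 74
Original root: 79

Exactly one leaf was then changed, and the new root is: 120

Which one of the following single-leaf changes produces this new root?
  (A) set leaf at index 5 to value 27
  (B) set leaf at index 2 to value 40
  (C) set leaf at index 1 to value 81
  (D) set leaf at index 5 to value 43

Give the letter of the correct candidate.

Original leaves: [15, 38, 56, 54, 44, 90, 74]
Target new root: 120
Try each candidate change and compute the resulting root:
Candidate A: set leaf[5] = 27 -> leaves = [15, 38, 56, 54, 44, 27, 74]
  L0: [15, 38, 56, 54, 44, 27, 74]
  L1: h(15,38)=(15*31+38)%997=503 h(56,54)=(56*31+54)%997=793 h(44,27)=(44*31+27)%997=394 h(74,74)=(74*31+74)%997=374 -> [503, 793, 394, 374]
  L2: h(503,793)=(503*31+793)%997=434 h(394,374)=(394*31+374)%997=624 -> [434, 624]
  L3: h(434,624)=(434*31+624)%997=120 -> [120]
  root = 120 == target 120  ** MATCH **
Candidate B: set leaf[2] = 40 -> leaves = [15, 38, 40, 54, 44, 90, 74]
  L0: [15, 38, 40, 54, 44, 90, 74]
  L1: h(15,38)=(15*31+38)%997=503 h(40,54)=(40*31+54)%997=297 h(44,90)=(44*31+90)%997=457 h(74,74)=(74*31+74)%997=374 -> [503, 297, 457, 374]
  L2: h(503,297)=(503*31+297)%997=935 h(457,374)=(457*31+374)%997=583 -> [935, 583]
  L3: h(935,583)=(935*31+583)%997=655 -> [655]
  root = 655 != target 120
Candidate C: set leaf[1] = 81 -> leaves = [15, 81, 56, 54, 44, 90, 74]
  L0: [15, 81, 56, 54, 44, 90, 74]
  L1: h(15,81)=(15*31+81)%997=546 h(56,54)=(56*31+54)%997=793 h(44,90)=(44*31+90)%997=457 h(74,74)=(74*31+74)%997=374 -> [546, 793, 457, 374]
  L2: h(546,793)=(546*31+793)%997=770 h(457,374)=(457*31+374)%997=583 -> [770, 583]
  L3: h(770,583)=(770*31+583)%997=525 -> [525]
  root = 525 != target 120
Candidate D: set leaf[5] = 43 -> leaves = [15, 38, 56, 54, 44, 43, 74]
  L0: [15, 38, 56, 54, 44, 43, 74]
  L1: h(15,38)=(15*31+38)%997=503 h(56,54)=(56*31+54)%997=793 h(44,43)=(44*31+43)%997=410 h(74,74)=(74*31+74)%997=374 -> [503, 793, 410, 374]
  L2: h(503,793)=(503*31+793)%997=434 h(410,374)=(410*31+374)%997=123 -> [434, 123]
  L3: h(434,123)=(434*31+123)%997=616 -> [616]
  root = 616 != target 120
Candidate A produces the target root.

Answer: A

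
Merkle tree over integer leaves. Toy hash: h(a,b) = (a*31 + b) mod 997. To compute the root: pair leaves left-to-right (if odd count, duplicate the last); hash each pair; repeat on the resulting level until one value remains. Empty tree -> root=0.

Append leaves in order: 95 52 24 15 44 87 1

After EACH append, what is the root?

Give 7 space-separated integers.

After append 95 (leaves=[95]):
  L0: [95]
  root=95
After append 52 (leaves=[95, 52]):
  L0: [95, 52]
  L1: h(95,52)=(95*31+52)%997=6 -> [6]
  root=6
After append 24 (leaves=[95, 52, 24]):
  L0: [95, 52, 24]
  L1: h(95,52)=(95*31+52)%997=6 h(24,24)=(24*31+24)%997=768 -> [6, 768]
  L2: h(6,768)=(6*31+768)%997=954 -> [954]
  root=954
After append 15 (leaves=[95, 52, 24, 15]):
  L0: [95, 52, 24, 15]
  L1: h(95,52)=(95*31+52)%997=6 h(24,15)=(24*31+15)%997=759 -> [6, 759]
  L2: h(6,759)=(6*31+759)%997=945 -> [945]
  root=945
After append 44 (leaves=[95, 52, 24, 15, 44]):
  L0: [95, 52, 24, 15, 44]
  L1: h(95,52)=(95*31+52)%997=6 h(24,15)=(24*31+15)%997=759 h(44,44)=(44*31+44)%997=411 -> [6, 759, 411]
  L2: h(6,759)=(6*31+759)%997=945 h(411,411)=(411*31+411)%997=191 -> [945, 191]
  L3: h(945,191)=(945*31+191)%997=573 -> [573]
  root=573
After append 87 (leaves=[95, 52, 24, 15, 44, 87]):
  L0: [95, 52, 24, 15, 44, 87]
  L1: h(95,52)=(95*31+52)%997=6 h(24,15)=(24*31+15)%997=759 h(44,87)=(44*31+87)%997=454 -> [6, 759, 454]
  L2: h(6,759)=(6*31+759)%997=945 h(454,454)=(454*31+454)%997=570 -> [945, 570]
  L3: h(945,570)=(945*31+570)%997=952 -> [952]
  root=952
After append 1 (leaves=[95, 52, 24, 15, 44, 87, 1]):
  L0: [95, 52, 24, 15, 44, 87, 1]
  L1: h(95,52)=(95*31+52)%997=6 h(24,15)=(24*31+15)%997=759 h(44,87)=(44*31+87)%997=454 h(1,1)=(1*31+1)%997=32 -> [6, 759, 454, 32]
  L2: h(6,759)=(6*31+759)%997=945 h(454,32)=(454*31+32)%997=148 -> [945, 148]
  L3: h(945,148)=(945*31+148)%997=530 -> [530]
  root=530

Answer: 95 6 954 945 573 952 530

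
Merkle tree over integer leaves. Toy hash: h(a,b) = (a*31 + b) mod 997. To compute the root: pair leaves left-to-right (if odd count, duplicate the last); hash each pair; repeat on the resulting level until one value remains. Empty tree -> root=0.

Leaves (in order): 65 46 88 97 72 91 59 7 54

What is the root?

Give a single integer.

L0: [65, 46, 88, 97, 72, 91, 59, 7, 54]
L1: h(65,46)=(65*31+46)%997=67 h(88,97)=(88*31+97)%997=831 h(72,91)=(72*31+91)%997=329 h(59,7)=(59*31+7)%997=839 h(54,54)=(54*31+54)%997=731 -> [67, 831, 329, 839, 731]
L2: h(67,831)=(67*31+831)%997=914 h(329,839)=(329*31+839)%997=71 h(731,731)=(731*31+731)%997=461 -> [914, 71, 461]
L3: h(914,71)=(914*31+71)%997=489 h(461,461)=(461*31+461)%997=794 -> [489, 794]
L4: h(489,794)=(489*31+794)%997=1 -> [1]

Answer: 1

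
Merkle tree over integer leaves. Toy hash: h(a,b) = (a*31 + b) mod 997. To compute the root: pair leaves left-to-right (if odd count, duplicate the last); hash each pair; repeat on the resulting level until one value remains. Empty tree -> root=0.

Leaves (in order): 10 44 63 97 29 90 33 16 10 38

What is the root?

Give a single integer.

L0: [10, 44, 63, 97, 29, 90, 33, 16, 10, 38]
L1: h(10,44)=(10*31+44)%997=354 h(63,97)=(63*31+97)%997=56 h(29,90)=(29*31+90)%997=989 h(33,16)=(33*31+16)%997=42 h(10,38)=(10*31+38)%997=348 -> [354, 56, 989, 42, 348]
L2: h(354,56)=(354*31+56)%997=63 h(989,42)=(989*31+42)%997=791 h(348,348)=(348*31+348)%997=169 -> [63, 791, 169]
L3: h(63,791)=(63*31+791)%997=750 h(169,169)=(169*31+169)%997=423 -> [750, 423]
L4: h(750,423)=(750*31+423)%997=742 -> [742]

Answer: 742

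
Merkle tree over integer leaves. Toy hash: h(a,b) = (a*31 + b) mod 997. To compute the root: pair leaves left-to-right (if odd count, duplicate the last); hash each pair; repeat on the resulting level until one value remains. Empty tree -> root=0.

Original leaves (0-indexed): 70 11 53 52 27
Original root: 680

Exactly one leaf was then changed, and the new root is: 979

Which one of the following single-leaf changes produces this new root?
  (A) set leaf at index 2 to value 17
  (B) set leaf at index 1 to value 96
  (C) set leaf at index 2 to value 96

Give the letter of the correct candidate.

Answer: A

Derivation:
Original leaves: [70, 11, 53, 52, 27]
Target new root: 979
Try each candidate change and compute the resulting root:
Candidate A: set leaf[2] = 17 -> leaves = [70, 11, 17, 52, 27]
  L0: [70, 11, 17, 52, 27]
  L1: h(70,11)=(70*31+11)%997=187 h(17,52)=(17*31+52)%997=579 h(27,27)=(27*31+27)%997=864 -> [187, 579, 864]
  L2: h(187,579)=(187*31+579)%997=394 h(864,864)=(864*31+864)%997=729 -> [394, 729]
  L3: h(394,729)=(394*31+729)%997=979 -> [979]
  root = 979 == target 979  ** MATCH **
Candidate B: set leaf[1] = 96 -> leaves = [70, 96, 53, 52, 27]
  L0: [70, 96, 53, 52, 27]
  L1: h(70,96)=(70*31+96)%997=272 h(53,52)=(53*31+52)%997=698 h(27,27)=(27*31+27)%997=864 -> [272, 698, 864]
  L2: h(272,698)=(272*31+698)%997=157 h(864,864)=(864*31+864)%997=729 -> [157, 729]
  L3: h(157,729)=(157*31+729)%997=611 -> [611]
  root = 611 != target 979
Candidate C: set leaf[2] = 96 -> leaves = [70, 11, 96, 52, 27]
  L0: [70, 11, 96, 52, 27]
  L1: h(70,11)=(70*31+11)%997=187 h(96,52)=(96*31+52)%997=37 h(27,27)=(27*31+27)%997=864 -> [187, 37, 864]
  L2: h(187,37)=(187*31+37)%997=849 h(864,864)=(864*31+864)%997=729 -> [849, 729]
  L3: h(849,729)=(849*31+729)%997=129 -> [129]
  root = 129 != target 979
Candidate A produces the target root.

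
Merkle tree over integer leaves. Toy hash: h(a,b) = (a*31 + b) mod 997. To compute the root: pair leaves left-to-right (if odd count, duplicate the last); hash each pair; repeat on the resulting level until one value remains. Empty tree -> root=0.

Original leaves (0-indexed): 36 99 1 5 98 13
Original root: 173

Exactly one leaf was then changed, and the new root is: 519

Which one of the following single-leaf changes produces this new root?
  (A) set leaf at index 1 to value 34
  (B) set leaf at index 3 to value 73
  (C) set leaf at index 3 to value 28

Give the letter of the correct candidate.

Original leaves: [36, 99, 1, 5, 98, 13]
Target new root: 519
Try each candidate change and compute the resulting root:
Candidate A: set leaf[1] = 34 -> leaves = [36, 34, 1, 5, 98, 13]
  L0: [36, 34, 1, 5, 98, 13]
  L1: h(36,34)=(36*31+34)%997=153 h(1,5)=(1*31+5)%997=36 h(98,13)=(98*31+13)%997=60 -> [153, 36, 60]
  L2: h(153,36)=(153*31+36)%997=791 h(60,60)=(60*31+60)%997=923 -> [791, 923]
  L3: h(791,923)=(791*31+923)%997=519 -> [519]
  root = 519 == target 519  ** MATCH **
Candidate B: set leaf[3] = 73 -> leaves = [36, 99, 1, 73, 98, 13]
  L0: [36, 99, 1, 73, 98, 13]
  L1: h(36,99)=(36*31+99)%997=218 h(1,73)=(1*31+73)%997=104 h(98,13)=(98*31+13)%997=60 -> [218, 104, 60]
  L2: h(218,104)=(218*31+104)%997=880 h(60,60)=(60*31+60)%997=923 -> [880, 923]
  L3: h(880,923)=(880*31+923)%997=287 -> [287]
  root = 287 != target 519
Candidate C: set leaf[3] = 28 -> leaves = [36, 99, 1, 28, 98, 13]
  L0: [36, 99, 1, 28, 98, 13]
  L1: h(36,99)=(36*31+99)%997=218 h(1,28)=(1*31+28)%997=59 h(98,13)=(98*31+13)%997=60 -> [218, 59, 60]
  L2: h(218,59)=(218*31+59)%997=835 h(60,60)=(60*31+60)%997=923 -> [835, 923]
  L3: h(835,923)=(835*31+923)%997=886 -> [886]
  root = 886 != target 519
Candidate A produces the target root.

Answer: A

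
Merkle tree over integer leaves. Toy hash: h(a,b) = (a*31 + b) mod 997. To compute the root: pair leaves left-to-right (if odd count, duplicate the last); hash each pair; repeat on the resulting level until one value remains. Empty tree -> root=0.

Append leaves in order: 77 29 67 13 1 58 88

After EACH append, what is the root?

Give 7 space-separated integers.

After append 77 (leaves=[77]):
  L0: [77]
  root=77
After append 29 (leaves=[77, 29]):
  L0: [77, 29]
  L1: h(77,29)=(77*31+29)%997=422 -> [422]
  root=422
After append 67 (leaves=[77, 29, 67]):
  L0: [77, 29, 67]
  L1: h(77,29)=(77*31+29)%997=422 h(67,67)=(67*31+67)%997=150 -> [422, 150]
  L2: h(422,150)=(422*31+150)%997=271 -> [271]
  root=271
After append 13 (leaves=[77, 29, 67, 13]):
  L0: [77, 29, 67, 13]
  L1: h(77,29)=(77*31+29)%997=422 h(67,13)=(67*31+13)%997=96 -> [422, 96]
  L2: h(422,96)=(422*31+96)%997=217 -> [217]
  root=217
After append 1 (leaves=[77, 29, 67, 13, 1]):
  L0: [77, 29, 67, 13, 1]
  L1: h(77,29)=(77*31+29)%997=422 h(67,13)=(67*31+13)%997=96 h(1,1)=(1*31+1)%997=32 -> [422, 96, 32]
  L2: h(422,96)=(422*31+96)%997=217 h(32,32)=(32*31+32)%997=27 -> [217, 27]
  L3: h(217,27)=(217*31+27)%997=772 -> [772]
  root=772
After append 58 (leaves=[77, 29, 67, 13, 1, 58]):
  L0: [77, 29, 67, 13, 1, 58]
  L1: h(77,29)=(77*31+29)%997=422 h(67,13)=(67*31+13)%997=96 h(1,58)=(1*31+58)%997=89 -> [422, 96, 89]
  L2: h(422,96)=(422*31+96)%997=217 h(89,89)=(89*31+89)%997=854 -> [217, 854]
  L3: h(217,854)=(217*31+854)%997=602 -> [602]
  root=602
After append 88 (leaves=[77, 29, 67, 13, 1, 58, 88]):
  L0: [77, 29, 67, 13, 1, 58, 88]
  L1: h(77,29)=(77*31+29)%997=422 h(67,13)=(67*31+13)%997=96 h(1,58)=(1*31+58)%997=89 h(88,88)=(88*31+88)%997=822 -> [422, 96, 89, 822]
  L2: h(422,96)=(422*31+96)%997=217 h(89,822)=(89*31+822)%997=590 -> [217, 590]
  L3: h(217,590)=(217*31+590)%997=338 -> [338]
  root=338

Answer: 77 422 271 217 772 602 338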